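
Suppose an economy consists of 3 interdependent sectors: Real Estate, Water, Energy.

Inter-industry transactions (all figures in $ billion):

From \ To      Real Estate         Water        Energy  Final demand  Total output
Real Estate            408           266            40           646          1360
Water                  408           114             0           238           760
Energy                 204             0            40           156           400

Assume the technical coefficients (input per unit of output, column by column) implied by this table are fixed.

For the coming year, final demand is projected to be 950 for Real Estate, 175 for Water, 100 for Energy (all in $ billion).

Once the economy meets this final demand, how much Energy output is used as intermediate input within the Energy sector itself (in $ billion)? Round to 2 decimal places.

Technical coefficients a_ij = z_ij / X_j:
  a_RR = 408/1360 = 0.30, a_WR = 408/1360 = 0.30, a_ER = 204/1360 = 0.15
  a_RW = 266/760 = 0.35, a_WW = 114/760 = 0.15, a_EW = 0/760 = 0.00
  a_RE = 40/400 = 0.10, a_WE = 0/400 = 0.00, a_EE = 40/400 = 0.10
I − A =
  [   0.70    -0.35    -0.10]
  [  -0.30     0.85     0.00]
  [  -0.15     0.00     0.90]
Cofactors of I−A, C_ij = (−1)^(i+j)·(minor ij) (rows/columns in the sector order above):
  C_11 = (0.85)(0.90) − (0.00)(0.00) = 0.7650
  C_12 = −[(-0.30)(0.90) − (0.00)(-0.15)] = 0.2700
  C_13 = (-0.30)(0.00) − (0.85)(-0.15) = 0.1275
  C_21 = −[(-0.35)(0.90) − (-0.10)(0.00)] = 0.3150
  C_22 = (0.70)(0.90) − (-0.10)(-0.15) = 0.6150
  C_23 = −[(0.70)(0.00) − (-0.35)(-0.15)] = 0.0525
  C_31 = (-0.35)(0.00) − (-0.10)(0.85) = 0.0850
  C_32 = −[(0.70)(0.00) − (-0.10)(-0.30)] = 0.0300
  C_33 = (0.70)(0.85) − (-0.35)(-0.30) = 0.4900
det(I−A) = Σ_j (I−A)_1j·C_1j = (0.70)(0.7650) + (-0.35)(0.2700) + (-0.10)(0.1275) = 0.42825
adj(I−A) = Cᵀ =
  [ 0.7650   0.3150   0.0850]
  [ 0.2700   0.6150   0.0300]
  [ 0.1275   0.0525   0.4900]
(I − A)⁻¹ = adj(I−A) / det(I−A) ≈
  [   1.7863     0.7356     0.1985]
  [   0.6305     1.4361     0.0701]
  [   0.2977     0.1226     1.1442]
First solve x = (I − A)⁻¹ d = adj(I−A)·d / det(I−A); in particular x_E = (0.1275·950 + 0.0525·175 + 0.4900·100) / 0.42825 = 179.3125 / 0.42825 ≈ 418.7099.
Intermediate flow from E to E: z_EE = a_EE · x_E = 0.10 × 179.3125 / 0.42825 = 17.93125 / 0.42825 ≈ 41.87.

z_EE = 41.87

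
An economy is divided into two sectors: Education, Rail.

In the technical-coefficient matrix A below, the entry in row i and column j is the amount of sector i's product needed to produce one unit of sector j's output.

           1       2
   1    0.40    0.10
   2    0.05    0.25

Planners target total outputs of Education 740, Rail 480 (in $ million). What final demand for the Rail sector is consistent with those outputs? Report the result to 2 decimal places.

d_2 = 323.00

I − A =
  [   0.60    -0.10]
  [  -0.05     0.75]
d = (I − A) x:
  d_1 = (+0.60)·740 + (-0.10)·480 = 396.00
  d_2 = (-0.05)·740 + (+0.75)·480 = 323.00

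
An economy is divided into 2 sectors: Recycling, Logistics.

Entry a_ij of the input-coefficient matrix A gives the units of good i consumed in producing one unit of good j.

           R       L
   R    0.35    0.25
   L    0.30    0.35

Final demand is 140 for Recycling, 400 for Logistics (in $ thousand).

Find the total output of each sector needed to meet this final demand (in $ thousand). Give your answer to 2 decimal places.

I − A =
  [   0.65    -0.25]
  [  -0.30     0.65]
det(I−A) = (0.65)(0.65) − (-0.25)(-0.30) = 0.3475
adj(I−A) = [[0.65, 0.25], [0.30, 0.65]]
(I − A)⁻¹ = adj(I−A) / det(I−A) ≈
  [   1.8705     0.7194]
  [   0.8633     1.8705]
x = (I − A)⁻¹ d = adj(I−A)·d / det(I−A), with det(I−A) = 0.3475:
  x_R = (0.65·140 + 0.25·400) / 0.3475 = 191.00 / 0.3475 ≈ 549.64
  x_L = (0.30·140 + 0.65·400) / 0.3475 = 302.00 / 0.3475 ≈ 869.06

x_R = 549.64, x_L = 869.06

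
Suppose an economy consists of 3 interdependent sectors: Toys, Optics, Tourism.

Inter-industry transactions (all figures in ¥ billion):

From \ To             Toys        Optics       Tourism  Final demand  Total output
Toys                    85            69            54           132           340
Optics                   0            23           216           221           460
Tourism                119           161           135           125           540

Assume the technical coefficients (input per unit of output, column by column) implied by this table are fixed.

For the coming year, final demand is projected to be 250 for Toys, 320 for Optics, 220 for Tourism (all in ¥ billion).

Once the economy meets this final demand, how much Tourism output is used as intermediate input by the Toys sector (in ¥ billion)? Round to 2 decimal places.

z_31 = 209.39

Technical coefficients a_ij = z_ij / X_j:
  a_11 = 85/340 = 0.25, a_21 = 0/340 = 0.00, a_31 = 119/340 = 0.35
  a_12 = 69/460 = 0.15, a_22 = 23/460 = 0.05, a_32 = 161/460 = 0.35
  a_13 = 54/540 = 0.10, a_23 = 216/540 = 0.40, a_33 = 135/540 = 0.25
I − A =
  [   0.75    -0.15    -0.10]
  [   0.00     0.95    -0.40]
  [  -0.35    -0.35     0.75]
Cofactors of I−A, C_ij = (−1)^(i+j)·(minor ij) (rows/columns in the sector order above):
  C_11 = (0.95)(0.75) − (-0.40)(-0.35) = 0.5725
  C_12 = −[(0.00)(0.75) − (-0.40)(-0.35)] = 0.1400
  C_13 = (0.00)(-0.35) − (0.95)(-0.35) = 0.3325
  C_21 = −[(-0.15)(0.75) − (-0.10)(-0.35)] = 0.1475
  C_22 = (0.75)(0.75) − (-0.10)(-0.35) = 0.5275
  C_23 = −[(0.75)(-0.35) − (-0.15)(-0.35)] = 0.3150
  C_31 = (-0.15)(-0.40) − (-0.10)(0.95) = 0.1550
  C_32 = −[(0.75)(-0.40) − (-0.10)(0.00)] = 0.3000
  C_33 = (0.75)(0.95) − (-0.15)(0.00) = 0.7125
det(I−A) = Σ_j (I−A)_1j·C_1j = (0.75)(0.5725) + (-0.15)(0.1400) + (-0.10)(0.3325) = 0.375125
adj(I−A) = Cᵀ =
  [ 0.5725   0.1475   0.1550]
  [ 0.1400   0.5275   0.3000]
  [ 0.3325   0.3150   0.7125]
(I − A)⁻¹ = adj(I−A) / det(I−A) ≈
  [   1.5262     0.3932     0.4132]
  [   0.3732     1.4062     0.7997]
  [   0.8864     0.8397     1.8994]
First solve x = (I − A)⁻¹ d = adj(I−A)·d / det(I−A); in particular x_1 = (0.5725·250 + 0.1475·320 + 0.1550·220) / 0.375125 = 224.425 / 0.375125 ≈ 598.2672.
Intermediate flow from 3 to 1: z_31 = a_31 · x_1 = 0.35 × 224.425 / 0.375125 = 78.54875 / 0.375125 ≈ 209.39.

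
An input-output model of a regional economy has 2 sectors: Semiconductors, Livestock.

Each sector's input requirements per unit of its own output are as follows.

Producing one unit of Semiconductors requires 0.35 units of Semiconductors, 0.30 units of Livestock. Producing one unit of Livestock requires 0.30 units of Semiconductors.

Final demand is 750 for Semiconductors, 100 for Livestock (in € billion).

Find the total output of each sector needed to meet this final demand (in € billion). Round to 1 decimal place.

I − A =
  [   0.65    -0.30]
  [  -0.30     1.00]
det(I−A) = (0.65)(1.00) − (-0.30)(-0.30) = 0.5600
adj(I−A) = [[1.00, 0.30], [0.30, 0.65]]
(I − A)⁻¹ = adj(I−A) / det(I−A) ≈
  [   1.7857     0.5357]
  [   0.5357     1.1607]
x = (I − A)⁻¹ d = adj(I−A)·d / det(I−A), with det(I−A) = 0.5600:
  x_1 = (1.00·750 + 0.30·100) / 0.5600 = 780.00 / 0.5600 ≈ 1392.9
  x_2 = (0.30·750 + 0.65·100) / 0.5600 = 290.00 / 0.5600 ≈ 517.9

x_1 = 1392.9, x_2 = 517.9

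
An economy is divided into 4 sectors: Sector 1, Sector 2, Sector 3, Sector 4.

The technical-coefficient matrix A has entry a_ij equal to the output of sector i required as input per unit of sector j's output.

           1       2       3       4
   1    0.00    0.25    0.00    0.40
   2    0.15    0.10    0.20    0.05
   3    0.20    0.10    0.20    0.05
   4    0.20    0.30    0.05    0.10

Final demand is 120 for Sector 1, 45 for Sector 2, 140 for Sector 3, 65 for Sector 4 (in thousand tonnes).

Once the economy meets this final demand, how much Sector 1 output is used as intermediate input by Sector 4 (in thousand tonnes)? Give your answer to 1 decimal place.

z_14 = 77.1

I − A =
  [   1.00    -0.25     0.00    -0.40]
  [  -0.15     0.90    -0.20    -0.05]
  [  -0.20    -0.10     0.80    -0.05]
  [  -0.20    -0.30    -0.05     0.90]
Compute the cofactors C_ij = (−1)^(i+j)·(3×3 minor ij) of I−A; the adjugate is their transpose:
adj(I−A) = Cᵀ =
  [ 0.612500   0.277375   0.087625   0.292500]
  [ 0.154125   0.649500   0.169500   0.114000]
  [ 0.184750   0.168500   0.668750   0.128625]
  [ 0.197750   0.287500   0.113125   0.660000]
det(I−A) = Σ_j (I−A)_1j·C_1j = (1.00)(0.612500) + (-0.25)(0.154125) + (0.00)(0.184750) + (-0.40)(0.197750) = 0.49486875
(I − A)⁻¹ = adj(I−A) / det(I−A) ≈
  [   1.2377     0.5605     0.1771     0.5911]
  [   0.3114     1.3125     0.3425     0.2304]
  [   0.3733     0.3405     1.3514     0.2599]
  [   0.3996     0.5810     0.2286     1.3337]
First solve x = (I − A)⁻¹ d = adj(I−A)·d / det(I−A); in particular x_4 = (0.197750·120 + 0.287500·45 + 0.113125·140 + 0.660000·65) / 0.49486875 = 95.405 / 0.49486875 ≈ 192.788.
Intermediate flow from 1 to 4: z_14 = a_14 · x_4 = 0.40 × 95.405 / 0.49486875 = 38.162 / 0.49486875 ≈ 77.1.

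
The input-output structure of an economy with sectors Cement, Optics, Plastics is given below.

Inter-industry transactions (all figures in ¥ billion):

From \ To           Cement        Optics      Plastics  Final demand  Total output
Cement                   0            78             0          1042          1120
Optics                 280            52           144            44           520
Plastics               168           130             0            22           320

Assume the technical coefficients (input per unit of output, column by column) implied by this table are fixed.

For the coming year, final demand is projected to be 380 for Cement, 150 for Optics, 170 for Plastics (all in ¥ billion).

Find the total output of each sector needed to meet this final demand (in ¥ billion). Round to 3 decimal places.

x_C = 450.380, x_O = 469.201, x_P = 354.857

Technical coefficients a_ij = z_ij / X_j:
  a_CC = 0/1120 = 0.00, a_OC = 280/1120 = 0.25, a_PC = 168/1120 = 0.15
  a_CO = 78/520 = 0.15, a_OO = 52/520 = 0.10, a_PO = 130/520 = 0.25
  a_CP = 0/320 = 0.00, a_OP = 144/320 = 0.45, a_PP = 0/320 = 0.00
I − A =
  [   1.00    -0.15     0.00]
  [  -0.25     0.90    -0.45]
  [  -0.15    -0.25     1.00]
Cofactors of I−A, C_ij = (−1)^(i+j)·(minor ij) (rows/columns in the sector order above):
  C_11 = (0.90)(1.00) − (-0.45)(-0.25) = 0.7875
  C_12 = −[(-0.25)(1.00) − (-0.45)(-0.15)] = 0.3175
  C_13 = (-0.25)(-0.25) − (0.90)(-0.15) = 0.1975
  C_21 = −[(-0.15)(1.00) − (0.00)(-0.25)] = 0.1500
  C_22 = (1.00)(1.00) − (0.00)(-0.15) = 1.0000
  C_23 = −[(1.00)(-0.25) − (-0.15)(-0.15)] = 0.2725
  C_31 = (-0.15)(-0.45) − (0.00)(0.90) = 0.0675
  C_32 = −[(1.00)(-0.45) − (0.00)(-0.25)] = 0.4500
  C_33 = (1.00)(0.90) − (-0.15)(-0.25) = 0.8625
det(I−A) = Σ_j (I−A)_1j·C_1j = (1.00)(0.7875) + (-0.15)(0.3175) + (0.00)(0.1975) = 0.739875
adj(I−A) = Cᵀ =
  [ 0.7875   0.1500   0.0675]
  [ 0.3175   1.0000   0.4500]
  [ 0.1975   0.2725   0.8625]
(I − A)⁻¹ = adj(I−A) / det(I−A) ≈
  [   1.0644     0.2027     0.0912]
  [   0.4291     1.3516     0.6082]
  [   0.2669     0.3683     1.1657]
x = (I − A)⁻¹ d = adj(I−A)·d / det(I−A), with det(I−A) = 0.739875:
  x_C = (0.7875·380 + 0.1500·150 + 0.0675·170) / 0.739875 = 333.225 / 0.739875 ≈ 450.380
  x_O = (0.3175·380 + 1.0000·150 + 0.4500·170) / 0.739875 = 347.15 / 0.739875 ≈ 469.201
  x_P = (0.1975·380 + 0.2725·150 + 0.8625·170) / 0.739875 = 262.55 / 0.739875 ≈ 354.857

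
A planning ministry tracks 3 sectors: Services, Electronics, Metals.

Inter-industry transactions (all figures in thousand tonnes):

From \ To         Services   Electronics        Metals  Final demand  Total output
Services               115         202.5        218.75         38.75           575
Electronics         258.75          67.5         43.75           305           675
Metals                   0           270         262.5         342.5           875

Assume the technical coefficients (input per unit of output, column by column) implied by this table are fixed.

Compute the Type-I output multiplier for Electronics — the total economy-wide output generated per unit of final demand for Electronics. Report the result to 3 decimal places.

m_E = 3.415

Technical coefficients a_ij = z_ij / X_j:
  a_SS = 115/575 = 0.20, a_ES = 258.75/575 = 0.45, a_MS = 0/575 = 0.00
  a_SE = 202.5/675 = 0.30, a_EE = 67.5/675 = 0.10, a_ME = 270/675 = 0.40
  a_SM = 218.75/875 = 0.25, a_EM = 43.75/875 = 0.05, a_MM = 262.5/875 = 0.30
I − A =
  [   0.80    -0.30    -0.25]
  [  -0.45     0.90    -0.05]
  [   0.00    -0.40     0.70]
Cofactors of I−A, C_ij = (−1)^(i+j)·(minor ij) (rows/columns in the sector order above):
  C_11 = (0.90)(0.70) − (-0.05)(-0.40) = 0.6100
  C_12 = −[(-0.45)(0.70) − (-0.05)(0.00)] = 0.3150
  C_13 = (-0.45)(-0.40) − (0.90)(0.00) = 0.1800
  C_21 = −[(-0.30)(0.70) − (-0.25)(-0.40)] = 0.3100
  C_22 = (0.80)(0.70) − (-0.25)(0.00) = 0.5600
  C_23 = −[(0.80)(-0.40) − (-0.30)(0.00)] = 0.3200
  C_31 = (-0.30)(-0.05) − (-0.25)(0.90) = 0.2400
  C_32 = −[(0.80)(-0.05) − (-0.25)(-0.45)] = 0.1525
  C_33 = (0.80)(0.90) − (-0.30)(-0.45) = 0.5850
det(I−A) = Σ_j (I−A)_1j·C_1j = (0.80)(0.6100) + (-0.30)(0.3150) + (-0.25)(0.1800) = 0.3485
adj(I−A) = Cᵀ =
  [ 0.6100   0.3100   0.2400]
  [ 0.3150   0.5600   0.1525]
  [ 0.1800   0.3200   0.5850]
(I − A)⁻¹ = adj(I−A) / det(I−A) ≈
  [   1.7504     0.8895     0.6887]
  [   0.9039     1.6069     0.4376]
  [   0.5165     0.9182     1.6786]
The output multiplier for sector j is the column-j sum of the Leontief inverse (I − A)⁻¹ = adj(I−A) / det(I−A).
Column E of adj(I−A): (0.3100, 0.5600, 0.3200); det(I−A) = 0.3485.
m_E = (0.3100 + 0.5600 + 0.3200) / 0.3485 = 1.19 / 0.3485 ≈ 3.415.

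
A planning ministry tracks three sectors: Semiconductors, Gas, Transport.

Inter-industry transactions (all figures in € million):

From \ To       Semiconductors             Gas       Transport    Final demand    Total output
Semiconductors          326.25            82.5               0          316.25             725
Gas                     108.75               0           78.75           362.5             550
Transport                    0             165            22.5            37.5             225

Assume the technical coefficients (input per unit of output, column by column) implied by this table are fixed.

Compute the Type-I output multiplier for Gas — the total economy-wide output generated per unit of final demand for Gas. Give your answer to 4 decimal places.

m_G = 1.9065

Technical coefficients a_ij = z_ij / X_j:
  a_SS = 326.25/725 = 0.45, a_GS = 108.75/725 = 0.15, a_TS = 0/725 = 0.00
  a_SG = 82.5/550 = 0.15, a_GG = 0/550 = 0.00, a_TG = 165/550 = 0.30
  a_ST = 0/225 = 0.00, a_GT = 78.75/225 = 0.35, a_TT = 22.5/225 = 0.10
I − A =
  [   0.55    -0.15     0.00]
  [  -0.15     1.00    -0.35]
  [   0.00    -0.30     0.90]
Cofactors of I−A, C_ij = (−1)^(i+j)·(minor ij) (rows/columns in the sector order above):
  C_11 = (1.00)(0.90) − (-0.35)(-0.30) = 0.7950
  C_12 = −[(-0.15)(0.90) − (-0.35)(0.00)] = 0.1350
  C_13 = (-0.15)(-0.30) − (1.00)(0.00) = 0.0450
  C_21 = −[(-0.15)(0.90) − (0.00)(-0.30)] = 0.1350
  C_22 = (0.55)(0.90) − (0.00)(0.00) = 0.4950
  C_23 = −[(0.55)(-0.30) − (-0.15)(0.00)] = 0.1650
  C_31 = (-0.15)(-0.35) − (0.00)(1.00) = 0.0525
  C_32 = −[(0.55)(-0.35) − (0.00)(-0.15)] = 0.1925
  C_33 = (0.55)(1.00) − (-0.15)(-0.15) = 0.5275
det(I−A) = Σ_j (I−A)_1j·C_1j = (0.55)(0.7950) + (-0.15)(0.1350) + (0.00)(0.0450) = 0.4170
adj(I−A) = Cᵀ =
  [ 0.7950   0.1350   0.0525]
  [ 0.1350   0.4950   0.1925]
  [ 0.0450   0.1650   0.5275]
(I − A)⁻¹ = adj(I−A) / det(I−A) ≈
  [   1.90647     0.32374     0.12590]
  [   0.32374     1.18705     0.46163]
  [   0.10791     0.39568     1.26499]
The output multiplier for sector j is the column-j sum of the Leontief inverse (I − A)⁻¹ = adj(I−A) / det(I−A).
Column G of adj(I−A): (0.1350, 0.4950, 0.1650); det(I−A) = 0.4170.
m_G = (0.1350 + 0.4950 + 0.1650) / 0.4170 = 0.795 / 0.4170 ≈ 1.9065.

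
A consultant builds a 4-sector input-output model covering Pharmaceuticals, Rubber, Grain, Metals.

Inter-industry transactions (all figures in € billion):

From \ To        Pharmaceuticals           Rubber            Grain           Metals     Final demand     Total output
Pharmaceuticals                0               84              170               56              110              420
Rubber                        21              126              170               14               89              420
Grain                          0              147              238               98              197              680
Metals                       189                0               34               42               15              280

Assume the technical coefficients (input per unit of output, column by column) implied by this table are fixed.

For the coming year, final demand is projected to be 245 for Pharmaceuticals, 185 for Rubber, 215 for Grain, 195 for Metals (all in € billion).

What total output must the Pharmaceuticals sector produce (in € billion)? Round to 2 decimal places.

Technical coefficients a_ij = z_ij / X_j:
  a_11 = 0/420 = 0.00, a_21 = 21/420 = 0.05, a_31 = 0/420 = 0.00, a_41 = 189/420 = 0.45
  a_12 = 84/420 = 0.20, a_22 = 126/420 = 0.30, a_32 = 147/420 = 0.35, a_42 = 0/420 = 0.00
  a_13 = 170/680 = 0.25, a_23 = 170/680 = 0.25, a_33 = 238/680 = 0.35, a_43 = 34/680 = 0.05
  a_14 = 56/280 = 0.20, a_24 = 14/280 = 0.05, a_34 = 98/280 = 0.35, a_44 = 42/280 = 0.15
I − A =
  [   1.00    -0.20    -0.25    -0.20]
  [  -0.05     0.70    -0.25    -0.05]
  [   0.00    -0.35     0.65    -0.35]
  [  -0.45     0.00    -0.05     0.85]
Compute the cofactors C_ij = (−1)^(i+j)·(3×3 minor ij) of I−A; the adjugate is their transpose:
adj(I−A) = Cᵀ =
  [ 0.299250   0.184875   0.198750   0.163125]
  [ 0.080750   0.437125   0.209250   0.130875]
  [ 0.133000   0.297500   0.519000   0.262500]
  [ 0.166250   0.115375   0.135750   0.356625]
det(I−A) = Σ_j (I−A)_1j·C_1j = (1.00)(0.299250) + (-0.20)(0.080750) + (-0.25)(0.133000) + (-0.20)(0.166250) = 0.2166
(I − A)⁻¹ = adj(I−A) / det(I−A) ≈
  [   1.3816     0.8535     0.9176     0.7531]
  [   0.3728     2.0181     0.9661     0.6042]
  [   0.6140     1.3735     2.3961     1.2119]
  [   0.7675     0.5327     0.6267     1.6465]
x = (I − A)⁻¹ d = adj(I−A)·d / det(I−A), with det(I−A) = 0.2166:
  x_1 = (0.299250·245 + 0.184875·185 + 0.198750·215 + 0.163125·195) / 0.2166 = 182.05875 / 0.2166 ≈ 840.53
  x_2 = (0.080750·245 + 0.437125·185 + 0.209250·215 + 0.130875·195) / 0.2166 = 171.16125 / 0.2166 ≈ 790.22
  x_3 = (0.133000·245 + 0.297500·185 + 0.519000·215 + 0.262500·195) / 0.2166 = 250.395 / 0.2166 ≈ 1156.02
  x_4 = (0.166250·245 + 0.115375·185 + 0.135750·215 + 0.356625·195) / 0.2166 = 160.80375 / 0.2166 ≈ 742.40

x_1 = 840.53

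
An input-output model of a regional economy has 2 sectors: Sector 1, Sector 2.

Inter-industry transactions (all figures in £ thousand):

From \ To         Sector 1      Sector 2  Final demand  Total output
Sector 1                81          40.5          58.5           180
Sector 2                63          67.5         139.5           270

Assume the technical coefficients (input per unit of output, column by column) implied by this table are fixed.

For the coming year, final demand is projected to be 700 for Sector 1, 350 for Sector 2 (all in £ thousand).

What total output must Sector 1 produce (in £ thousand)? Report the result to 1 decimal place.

Technical coefficients a_ij = z_ij / X_j:
  a_11 = 81/180 = 0.45, a_21 = 63/180 = 0.35
  a_12 = 40.5/270 = 0.15, a_22 = 67.5/270 = 0.25
I − A =
  [   0.55    -0.15]
  [  -0.35     0.75]
det(I−A) = (0.55)(0.75) − (-0.15)(-0.35) = 0.3600
adj(I−A) = [[0.75, 0.15], [0.35, 0.55]]
(I − A)⁻¹ = adj(I−A) / det(I−A) ≈
  [   2.0833     0.4167]
  [   0.9722     1.5278]
x = (I − A)⁻¹ d = adj(I−A)·d / det(I−A), with det(I−A) = 0.3600:
  x_1 = (0.75·700 + 0.15·350) / 0.3600 = 577.50 / 0.3600 ≈ 1604.2
  x_2 = (0.35·700 + 0.55·350) / 0.3600 = 437.50 / 0.3600 ≈ 1215.3

x_1 = 1604.2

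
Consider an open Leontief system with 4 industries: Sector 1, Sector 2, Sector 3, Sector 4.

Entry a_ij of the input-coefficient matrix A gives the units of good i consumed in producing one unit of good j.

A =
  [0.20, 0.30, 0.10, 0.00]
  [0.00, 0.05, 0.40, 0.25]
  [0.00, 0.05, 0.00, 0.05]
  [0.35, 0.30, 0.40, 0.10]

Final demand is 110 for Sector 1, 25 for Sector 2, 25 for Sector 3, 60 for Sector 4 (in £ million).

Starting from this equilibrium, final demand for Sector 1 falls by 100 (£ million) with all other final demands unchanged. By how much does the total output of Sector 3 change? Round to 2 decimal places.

I − A =
  [   0.80    -0.30    -0.10     0.00]
  [   0.00     0.95    -0.40    -0.25]
  [   0.00    -0.05     1.00    -0.05]
  [  -0.35    -0.30    -0.40     0.90]
Compute the cofactors C_ij = (−1)^(i+j)·(3×3 minor ij) of I−A; the adjugate is their transpose:
adj(I−A) = Cᵀ =
  [ 0.73200   0.27000   0.21600   0.08700]
  [ 0.09450   0.70225   0.37675   0.21600]
  [ 0.02100   0.05325   0.59775   0.04800]
  [ 0.32550   0.36275   0.47525   0.74400]
det(I−A) = Σ_j (I−A)_1j·C_1j = (0.80)(0.73200) + (-0.30)(0.09450) + (-0.10)(0.02100) + (0.00)(0.32550) = 0.55515
(I − A)⁻¹ = adj(I−A) / det(I−A) ≈
  [   1.3186     0.4864     0.3891     0.1567]
  [   0.1702     1.2650     0.6786     0.3891]
  [   0.0378     0.0959     1.0767     0.0865]
  [   0.5863     0.6534     0.8561     1.3402]
Δx = (I − A)⁻¹ Δd with Δd having -100 in the Sector 1 component and 0 elsewhere.
So Δx_3 = L_31 · (-100), where L_31 = adj(I−A)_31 / det(I−A) = 0.02100 / 0.55515.
Δx_3 = 0.02100 × (-100) / 0.55515 = -2.10 / 0.55515 ≈ -3.78.

Δx_3 = -3.78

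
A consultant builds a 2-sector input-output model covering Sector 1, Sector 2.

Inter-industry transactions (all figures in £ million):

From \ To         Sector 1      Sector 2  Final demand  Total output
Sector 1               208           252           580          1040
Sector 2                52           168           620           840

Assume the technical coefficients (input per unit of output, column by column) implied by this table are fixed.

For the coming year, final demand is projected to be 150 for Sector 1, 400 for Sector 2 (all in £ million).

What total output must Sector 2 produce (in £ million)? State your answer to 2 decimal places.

Technical coefficients a_ij = z_ij / X_j:
  a_11 = 208/1040 = 0.20, a_21 = 52/1040 = 0.05
  a_12 = 252/840 = 0.30, a_22 = 168/840 = 0.20
I − A =
  [   0.80    -0.30]
  [  -0.05     0.80]
det(I−A) = (0.80)(0.80) − (-0.30)(-0.05) = 0.6250
adj(I−A) = [[0.80, 0.30], [0.05, 0.80]]
(I − A)⁻¹ = adj(I−A) / det(I−A) ≈
  [   1.2800     0.4800]
  [   0.0800     1.2800]
x = (I − A)⁻¹ d = adj(I−A)·d / det(I−A), with det(I−A) = 0.6250:
  x_1 = (0.80·150 + 0.30·400) / 0.6250 = 240.00 / 0.6250 = 384.00
  x_2 = (0.05·150 + 0.80·400) / 0.6250 = 327.50 / 0.6250 = 524.00

x_2 = 524.00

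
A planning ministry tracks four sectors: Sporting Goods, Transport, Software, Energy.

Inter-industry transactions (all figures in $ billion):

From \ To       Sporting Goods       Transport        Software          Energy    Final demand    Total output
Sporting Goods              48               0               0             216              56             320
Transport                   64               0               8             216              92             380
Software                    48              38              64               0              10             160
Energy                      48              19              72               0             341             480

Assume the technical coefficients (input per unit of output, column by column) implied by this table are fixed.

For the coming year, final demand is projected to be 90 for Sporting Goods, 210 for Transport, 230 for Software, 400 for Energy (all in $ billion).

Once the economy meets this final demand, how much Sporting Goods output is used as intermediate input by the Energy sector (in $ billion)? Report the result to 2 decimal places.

z_14 = 359.95

Technical coefficients a_ij = z_ij / X_j:
  a_11 = 48/320 = 0.15, a_21 = 64/320 = 0.20, a_31 = 48/320 = 0.15, a_41 = 48/320 = 0.15
  a_12 = 0/380 = 0.00, a_22 = 0/380 = 0.00, a_32 = 38/380 = 0.10, a_42 = 19/380 = 0.05
  a_13 = 0/160 = 0.00, a_23 = 8/160 = 0.05, a_33 = 64/160 = 0.40, a_43 = 72/160 = 0.45
  a_14 = 216/480 = 0.45, a_24 = 216/480 = 0.45, a_34 = 0/480 = 0.00, a_44 = 0/480 = 0.00
I − A =
  [   0.85     0.00     0.00    -0.45]
  [  -0.20     1.00    -0.05    -0.45]
  [  -0.15    -0.10     0.60     0.00]
  [  -0.15    -0.05    -0.45     1.00]
Compute the cofactors C_ij = (−1)^(i+j)·(3×3 minor ij) of I−A; the adjugate is their transpose:
adj(I−A) = Cᵀ =
  [ 0.561250   0.033750   0.203625   0.267750]
  [ 0.198375   0.439125   0.251750   0.286875]
  [ 0.173375   0.081625   0.758875   0.114750]
  [ 0.172125   0.063750   0.384625   0.505750]
det(I−A) = Σ_j (I−A)_1j·C_1j = (0.85)(0.561250) + (0.00)(0.198375) + (0.00)(0.173375) + (-0.45)(0.172125) = 0.39960625
(I − A)⁻¹ = adj(I−A) / det(I−A) ≈
  [   1.4045     0.0845     0.5096     0.6700]
  [   0.4964     1.0989     0.6300     0.7179]
  [   0.4339     0.2043     1.8991     0.2872]
  [   0.4307     0.1595     0.9625     1.2656]
First solve x = (I − A)⁻¹ d = adj(I−A)·d / det(I−A); in particular x_4 = (0.172125·90 + 0.063750·210 + 0.384625·230 + 0.505750·400) / 0.39960625 = 319.6425 / 0.39960625 ≈ 799.8936.
Intermediate flow from 1 to 4: z_14 = a_14 · x_4 = 0.45 × 319.6425 / 0.39960625 = 143.839125 / 0.39960625 ≈ 359.95.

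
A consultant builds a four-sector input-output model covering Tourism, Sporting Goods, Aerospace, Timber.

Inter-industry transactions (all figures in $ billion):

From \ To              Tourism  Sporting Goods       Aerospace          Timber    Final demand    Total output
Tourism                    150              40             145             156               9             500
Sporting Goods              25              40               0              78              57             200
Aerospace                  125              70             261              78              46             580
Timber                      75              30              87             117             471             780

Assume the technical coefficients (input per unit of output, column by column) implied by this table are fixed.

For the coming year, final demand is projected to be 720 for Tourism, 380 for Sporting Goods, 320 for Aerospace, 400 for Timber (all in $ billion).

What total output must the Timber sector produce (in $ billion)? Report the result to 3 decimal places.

x_4 = 1537.460

Technical coefficients a_ij = z_ij / X_j:
  a_11 = 150/500 = 0.30, a_21 = 25/500 = 0.05, a_31 = 125/500 = 0.25, a_41 = 75/500 = 0.15
  a_12 = 40/200 = 0.20, a_22 = 40/200 = 0.20, a_32 = 70/200 = 0.35, a_42 = 30/200 = 0.15
  a_13 = 145/580 = 0.25, a_23 = 0/580 = 0.00, a_33 = 261/580 = 0.45, a_43 = 87/580 = 0.15
  a_14 = 156/780 = 0.20, a_24 = 78/780 = 0.10, a_34 = 78/780 = 0.10, a_44 = 117/780 = 0.15
I − A =
  [   0.70    -0.20    -0.25    -0.20]
  [  -0.05     0.80     0.00    -0.10]
  [  -0.25    -0.35     0.55    -0.10]
  [  -0.15    -0.15    -0.15     0.85]
Compute the cofactors C_ij = (−1)^(i+j)·(3×3 minor ij) of I−A; the adjugate is their transpose:
adj(I−A) = Cᵀ =
  [ 0.348500   0.195625   0.193250   0.127750]
  [ 0.034625   0.235875   0.026375   0.039000]
  [ 0.199125   0.261250   0.428500   0.128000]
  [ 0.102750   0.122250   0.114375   0.248125]
det(I−A) = Σ_j (I−A)_1j·C_1j = (0.70)(0.348500) + (-0.20)(0.034625) + (-0.25)(0.199125) + (-0.20)(0.102750) = 0.16669375
(I − A)⁻¹ = adj(I−A) / det(I−A) ≈
  [   2.0907     1.1736     1.1593     0.7664]
  [   0.2077     1.4150     0.1582     0.2340]
  [   1.1946     1.5672     2.5706     0.7679]
  [   0.6164     0.7334     0.6861     1.4885]
x = (I − A)⁻¹ d = adj(I−A)·d / det(I−A), with det(I−A) = 0.16669375:
  x_1 = (0.348500·720 + 0.195625·380 + 0.193250·320 + 0.127750·400) / 0.16669375 = 438.1975 / 0.16669375 ≈ 2628.758
  x_2 = (0.034625·720 + 0.235875·380 + 0.026375·320 + 0.039000·400) / 0.16669375 = 138.6025 / 0.16669375 ≈ 831.480
  x_3 = (0.199125·720 + 0.261250·380 + 0.428500·320 + 0.128000·400) / 0.16669375 = 430.965 / 0.16669375 ≈ 2585.370
  x_4 = (0.102750·720 + 0.122250·380 + 0.114375·320 + 0.248125·400) / 0.16669375 = 256.285 / 0.16669375 ≈ 1537.460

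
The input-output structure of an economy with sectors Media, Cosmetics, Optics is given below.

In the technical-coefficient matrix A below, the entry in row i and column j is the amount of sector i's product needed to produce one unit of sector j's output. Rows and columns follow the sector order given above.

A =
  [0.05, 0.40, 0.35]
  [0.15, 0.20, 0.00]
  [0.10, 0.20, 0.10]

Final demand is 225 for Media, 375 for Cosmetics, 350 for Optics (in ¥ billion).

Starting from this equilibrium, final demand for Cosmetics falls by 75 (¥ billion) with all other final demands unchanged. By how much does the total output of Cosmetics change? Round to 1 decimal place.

I − A =
  [   0.95    -0.40    -0.35]
  [  -0.15     0.80     0.00]
  [  -0.10    -0.20     0.90]
Cofactors of I−A, C_ij = (−1)^(i+j)·(minor ij) (rows/columns in the sector order above):
  C_11 = (0.80)(0.90) − (0.00)(-0.20) = 0.7200
  C_12 = −[(-0.15)(0.90) − (0.00)(-0.10)] = 0.1350
  C_13 = (-0.15)(-0.20) − (0.80)(-0.10) = 0.1100
  C_21 = −[(-0.40)(0.90) − (-0.35)(-0.20)] = 0.4300
  C_22 = (0.95)(0.90) − (-0.35)(-0.10) = 0.8200
  C_23 = −[(0.95)(-0.20) − (-0.40)(-0.10)] = 0.2300
  C_31 = (-0.40)(0.00) − (-0.35)(0.80) = 0.2800
  C_32 = −[(0.95)(0.00) − (-0.35)(-0.15)] = 0.0525
  C_33 = (0.95)(0.80) − (-0.40)(-0.15) = 0.7000
det(I−A) = Σ_j (I−A)_1j·C_1j = (0.95)(0.7200) + (-0.40)(0.1350) + (-0.35)(0.1100) = 0.5915
adj(I−A) = Cᵀ =
  [ 0.7200   0.4300   0.2800]
  [ 0.1350   0.8200   0.0525]
  [ 0.1100   0.2300   0.7000]
(I − A)⁻¹ = adj(I−A) / det(I−A) ≈
  [   1.2172     0.7270     0.4734]
  [   0.2282     1.3863     0.0888]
  [   0.1860     0.3888     1.1834]
Δx = (I − A)⁻¹ Δd with Δd having -75 in the Cosmetics component and 0 elsewhere.
So Δx_C = L_CC · (-75), where L_CC = adj(I−A)_CC / det(I−A) = 0.8200 / 0.5915.
Δx_C = 0.8200 × (-75) / 0.5915 = -61.50 / 0.5915 ≈ -104.0.

Δx_C = -104.0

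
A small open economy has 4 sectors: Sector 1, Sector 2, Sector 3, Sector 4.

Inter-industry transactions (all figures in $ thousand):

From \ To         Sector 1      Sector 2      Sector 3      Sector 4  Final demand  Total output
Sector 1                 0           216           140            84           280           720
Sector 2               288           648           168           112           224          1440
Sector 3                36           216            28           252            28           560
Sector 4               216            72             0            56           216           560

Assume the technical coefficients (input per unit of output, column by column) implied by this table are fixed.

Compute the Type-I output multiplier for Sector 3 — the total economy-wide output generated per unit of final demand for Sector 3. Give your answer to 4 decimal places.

m_3 = 3.5712

Technical coefficients a_ij = z_ij / X_j:
  a_11 = 0/720 = 0.00, a_21 = 288/720 = 0.40, a_31 = 36/720 = 0.05, a_41 = 216/720 = 0.30
  a_12 = 216/1440 = 0.15, a_22 = 648/1440 = 0.45, a_32 = 216/1440 = 0.15, a_42 = 72/1440 = 0.05
  a_13 = 140/560 = 0.25, a_23 = 168/560 = 0.30, a_33 = 28/560 = 0.05, a_43 = 0/560 = 0.00
  a_14 = 84/560 = 0.15, a_24 = 112/560 = 0.20, a_34 = 252/560 = 0.45, a_44 = 56/560 = 0.10
I − A =
  [   1.00    -0.15    -0.25    -0.15]
  [  -0.40     0.55    -0.30    -0.20]
  [  -0.05    -0.15     0.95    -0.45]
  [  -0.30    -0.05     0.00     0.90]
Compute the cofactors C_ij = (−1)^(i+j)·(3×3 minor ij) of I−A; the adjugate is their transpose:
adj(I−A) = Cᵀ =
  [ 0.413500   0.174750   0.164000   0.189750]
  [ 0.453000   0.767250   0.361500   0.426750]
  [ 0.170500   0.178125   0.394250   0.265125]
  [ 0.163000   0.100875   0.074750   0.396375]
det(I−A) = Σ_j (I−A)_1j·C_1j = (1.00)(0.413500) + (-0.15)(0.453000) + (-0.25)(0.170500) + (-0.15)(0.163000) = 0.278475
(I − A)⁻¹ = adj(I−A) / det(I−A) ≈
  [   1.48487     0.62752     0.58892     0.68139]
  [   1.62672     2.75518     1.29814     1.53245]
  [   0.61226     0.63964     1.41575     0.95206]
  [   0.58533     0.36224     0.26843     1.42338]
The output multiplier for sector j is the column-j sum of the Leontief inverse (I − A)⁻¹ = adj(I−A) / det(I−A).
Column 3 of adj(I−A): (0.164000, 0.361500, 0.394250, 0.074750); det(I−A) = 0.278475.
m_3 = (0.164000 + 0.361500 + 0.394250 + 0.074750) / 0.278475 = 0.9945 / 0.278475 ≈ 3.5712.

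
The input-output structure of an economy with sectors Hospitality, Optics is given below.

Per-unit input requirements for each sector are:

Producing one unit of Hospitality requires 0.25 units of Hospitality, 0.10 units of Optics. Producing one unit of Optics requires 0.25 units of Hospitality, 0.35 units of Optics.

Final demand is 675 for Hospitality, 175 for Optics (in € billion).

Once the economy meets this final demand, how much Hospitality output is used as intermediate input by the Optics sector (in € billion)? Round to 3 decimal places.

I − A =
  [   0.75    -0.25]
  [  -0.10     0.65]
det(I−A) = (0.75)(0.65) − (-0.25)(-0.10) = 0.4625
adj(I−A) = [[0.65, 0.25], [0.10, 0.75]]
(I − A)⁻¹ = adj(I−A) / det(I−A) ≈
  [   1.4054     0.5405]
  [   0.2162     1.6216]
First solve x = (I − A)⁻¹ d = adj(I−A)·d / det(I−A); in particular x_2 = (0.10·675 + 0.75·175) / 0.4625 = 198.75 / 0.4625 ≈ 429.72973.
Intermediate flow from 1 to 2: z_12 = a_12 · x_2 = 0.25 × 198.75 / 0.4625 = 49.6875 / 0.4625 ≈ 107.432.

z_12 = 107.432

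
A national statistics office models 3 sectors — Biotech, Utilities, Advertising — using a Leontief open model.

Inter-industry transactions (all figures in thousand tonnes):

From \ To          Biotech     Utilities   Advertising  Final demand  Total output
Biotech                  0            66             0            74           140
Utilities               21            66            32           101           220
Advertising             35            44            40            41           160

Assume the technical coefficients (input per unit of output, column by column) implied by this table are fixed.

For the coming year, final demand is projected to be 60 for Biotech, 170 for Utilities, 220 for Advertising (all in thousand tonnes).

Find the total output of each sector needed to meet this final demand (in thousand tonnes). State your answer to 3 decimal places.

x_B = 184.642, x_U = 415.473, x_A = 465.673

Technical coefficients a_ij = z_ij / X_j:
  a_BB = 0/140 = 0.00, a_UB = 21/140 = 0.15, a_AB = 35/140 = 0.25
  a_BU = 66/220 = 0.30, a_UU = 66/220 = 0.30, a_AU = 44/220 = 0.20
  a_BA = 0/160 = 0.00, a_UA = 32/160 = 0.20, a_AA = 40/160 = 0.25
I − A =
  [   1.00    -0.30     0.00]
  [  -0.15     0.70    -0.20]
  [  -0.25    -0.20     0.75]
Cofactors of I−A, C_ij = (−1)^(i+j)·(minor ij) (rows/columns in the sector order above):
  C_11 = (0.70)(0.75) − (-0.20)(-0.20) = 0.4850
  C_12 = −[(-0.15)(0.75) − (-0.20)(-0.25)] = 0.1625
  C_13 = (-0.15)(-0.20) − (0.70)(-0.25) = 0.2050
  C_21 = −[(-0.30)(0.75) − (0.00)(-0.20)] = 0.2250
  C_22 = (1.00)(0.75) − (0.00)(-0.25) = 0.7500
  C_23 = −[(1.00)(-0.20) − (-0.30)(-0.25)] = 0.2750
  C_31 = (-0.30)(-0.20) − (0.00)(0.70) = 0.0600
  C_32 = −[(1.00)(-0.20) − (0.00)(-0.15)] = 0.2000
  C_33 = (1.00)(0.70) − (-0.30)(-0.15) = 0.6550
det(I−A) = Σ_j (I−A)_1j·C_1j = (1.00)(0.4850) + (-0.30)(0.1625) + (0.00)(0.2050) = 0.43625
adj(I−A) = Cᵀ =
  [ 0.4850   0.2250   0.0600]
  [ 0.1625   0.7500   0.2000]
  [ 0.2050   0.2750   0.6550]
(I − A)⁻¹ = adj(I−A) / det(I−A) ≈
  [   1.1117     0.5158     0.1375]
  [   0.3725     1.7192     0.4585]
  [   0.4699     0.6304     1.5014]
x = (I − A)⁻¹ d = adj(I−A)·d / det(I−A), with det(I−A) = 0.43625:
  x_B = (0.4850·60 + 0.2250·170 + 0.0600·220) / 0.43625 = 80.55 / 0.43625 ≈ 184.642
  x_U = (0.1625·60 + 0.7500·170 + 0.2000·220) / 0.43625 = 181.25 / 0.43625 ≈ 415.473
  x_A = (0.2050·60 + 0.2750·170 + 0.6550·220) / 0.43625 = 203.15 / 0.43625 ≈ 465.673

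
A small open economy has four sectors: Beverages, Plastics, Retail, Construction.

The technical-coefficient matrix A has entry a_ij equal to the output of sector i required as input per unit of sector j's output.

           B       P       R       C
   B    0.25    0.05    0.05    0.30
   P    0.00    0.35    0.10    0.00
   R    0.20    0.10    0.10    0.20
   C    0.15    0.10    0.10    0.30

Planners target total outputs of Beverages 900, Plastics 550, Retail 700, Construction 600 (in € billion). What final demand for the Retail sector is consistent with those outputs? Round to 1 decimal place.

d_R = 275.0

I − A =
  [   0.75    -0.05    -0.05    -0.30]
  [   0.00     0.65    -0.10     0.00]
  [  -0.20    -0.10     0.90    -0.20]
  [  -0.15    -0.10    -0.10     0.70]
d = (I − A) x:
  d_B = (+0.75)·900 + (-0.05)·550 + (-0.05)·700 + (-0.30)·600 = 432.5
  d_P = (+0.00)·900 + (+0.65)·550 + (-0.10)·700 + (+0.00)·600 = 287.5
  d_R = (-0.20)·900 + (-0.10)·550 + (+0.90)·700 + (-0.20)·600 = 275.0
  d_C = (-0.15)·900 + (-0.10)·550 + (-0.10)·700 + (+0.70)·600 = 160.0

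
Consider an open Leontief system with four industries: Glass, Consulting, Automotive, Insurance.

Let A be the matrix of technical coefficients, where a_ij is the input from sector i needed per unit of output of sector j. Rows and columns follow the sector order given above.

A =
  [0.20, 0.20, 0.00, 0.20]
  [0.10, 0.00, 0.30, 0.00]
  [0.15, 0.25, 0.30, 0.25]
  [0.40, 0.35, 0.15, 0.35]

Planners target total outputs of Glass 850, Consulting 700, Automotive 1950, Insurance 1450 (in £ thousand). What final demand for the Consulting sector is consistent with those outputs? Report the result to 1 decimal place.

d_C = 30.0

I − A =
  [   0.80    -0.20     0.00    -0.20]
  [  -0.10     1.00    -0.30     0.00]
  [  -0.15    -0.25     0.70    -0.25]
  [  -0.40    -0.35    -0.15     0.65]
d = (I − A) x:
  d_G = (+0.80)·850 + (-0.20)·700 + (+0.00)·1950 + (-0.20)·1450 = 250.0
  d_C = (-0.10)·850 + (+1.00)·700 + (-0.30)·1950 + (+0.00)·1450 = 30.0
  d_A = (-0.15)·850 + (-0.25)·700 + (+0.70)·1950 + (-0.25)·1450 = 700.0
  d_I = (-0.40)·850 + (-0.35)·700 + (-0.15)·1950 + (+0.65)·1450 = 65.0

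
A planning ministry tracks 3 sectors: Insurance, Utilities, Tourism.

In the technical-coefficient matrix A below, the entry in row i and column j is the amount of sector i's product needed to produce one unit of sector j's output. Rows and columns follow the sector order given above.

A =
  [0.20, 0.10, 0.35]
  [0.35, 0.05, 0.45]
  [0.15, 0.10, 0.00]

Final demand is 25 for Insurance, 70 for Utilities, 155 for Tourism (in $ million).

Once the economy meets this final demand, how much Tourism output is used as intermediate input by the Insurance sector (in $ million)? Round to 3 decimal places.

z_31 = 21.912

I − A =
  [   0.80    -0.10    -0.35]
  [  -0.35     0.95    -0.45]
  [  -0.15    -0.10     1.00]
Cofactors of I−A, C_ij = (−1)^(i+j)·(minor ij) (rows/columns in the sector order above):
  C_11 = (0.95)(1.00) − (-0.45)(-0.10) = 0.9050
  C_12 = −[(-0.35)(1.00) − (-0.45)(-0.15)] = 0.4175
  C_13 = (-0.35)(-0.10) − (0.95)(-0.15) = 0.1775
  C_21 = −[(-0.10)(1.00) − (-0.35)(-0.10)] = 0.1350
  C_22 = (0.80)(1.00) − (-0.35)(-0.15) = 0.7475
  C_23 = −[(0.80)(-0.10) − (-0.10)(-0.15)] = 0.0950
  C_31 = (-0.10)(-0.45) − (-0.35)(0.95) = 0.3775
  C_32 = −[(0.80)(-0.45) − (-0.35)(-0.35)] = 0.4825
  C_33 = (0.80)(0.95) − (-0.10)(-0.35) = 0.7250
det(I−A) = Σ_j (I−A)_1j·C_1j = (0.80)(0.9050) + (-0.10)(0.4175) + (-0.35)(0.1775) = 0.620125
adj(I−A) = Cᵀ =
  [ 0.9050   0.1350   0.3775]
  [ 0.4175   0.7475   0.4825]
  [ 0.1775   0.0950   0.7250]
(I − A)⁻¹ = adj(I−A) / det(I−A) ≈
  [   1.4594     0.2177     0.6087]
  [   0.6733     1.2054     0.7781]
  [   0.2862     0.1532     1.1691]
First solve x = (I − A)⁻¹ d = adj(I−A)·d / det(I−A); in particular x_1 = (0.9050·25 + 0.1350·70 + 0.3775·155) / 0.620125 = 90.5875 / 0.620125 ≈ 146.07942.
Intermediate flow from 3 to 1: z_31 = a_31 · x_1 = 0.15 × 90.5875 / 0.620125 = 13.588125 / 0.620125 ≈ 21.912.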